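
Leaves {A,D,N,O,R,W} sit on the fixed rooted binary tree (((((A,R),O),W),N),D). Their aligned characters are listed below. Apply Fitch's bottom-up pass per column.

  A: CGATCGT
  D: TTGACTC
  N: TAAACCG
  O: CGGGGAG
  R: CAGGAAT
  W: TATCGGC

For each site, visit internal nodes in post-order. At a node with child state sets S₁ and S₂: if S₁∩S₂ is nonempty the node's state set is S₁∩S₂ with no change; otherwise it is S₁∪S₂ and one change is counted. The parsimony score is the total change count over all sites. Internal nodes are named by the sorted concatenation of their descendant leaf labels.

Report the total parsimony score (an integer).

[col 0] AR: children A:{C}, R:{C} ∩→ {C}; cost 0
[col 0] AOR: children AR:{C}, O:{C} ∩→ {C}; cost 0
[col 0] AORW: children AOR:{C}, W:{T} ∪→ {C,T}; cost 1
[col 0] ANORW: children AORW:{C,T}, N:{T} ∩→ {T}; cost 0
[col 0] ADNORW: children ANORW:{T}, D:{T} ∩→ {T}; cost 0
[col 1] AR: children A:{G}, R:{A} ∪→ {A,G}; cost 1
[col 1] AOR: children AR:{A,G}, O:{G} ∩→ {G}; cost 0
[col 1] AORW: children AOR:{G}, W:{A} ∪→ {A,G}; cost 1
[col 1] ANORW: children AORW:{A,G}, N:{A} ∩→ {A}; cost 0
[col 1] ADNORW: children ANORW:{A}, D:{T} ∪→ {A,T}; cost 1
[col 2] AR: children A:{A}, R:{G} ∪→ {A,G}; cost 1
[col 2] AOR: children AR:{A,G}, O:{G} ∩→ {G}; cost 0
[col 2] AORW: children AOR:{G}, W:{T} ∪→ {G,T}; cost 1
[col 2] ANORW: children AORW:{G,T}, N:{A} ∪→ {A,G,T}; cost 1
[col 2] ADNORW: children ANORW:{A,G,T}, D:{G} ∩→ {G}; cost 0
[col 3] AR: children A:{T}, R:{G} ∪→ {G,T}; cost 1
[col 3] AOR: children AR:{G,T}, O:{G} ∩→ {G}; cost 0
[col 3] AORW: children AOR:{G}, W:{C} ∪→ {C,G}; cost 1
[col 3] ANORW: children AORW:{C,G}, N:{A} ∪→ {A,C,G}; cost 1
[col 3] ADNORW: children ANORW:{A,C,G}, D:{A} ∩→ {A}; cost 0
[col 4] AR: children A:{C}, R:{A} ∪→ {A,C}; cost 1
[col 4] AOR: children AR:{A,C}, O:{G} ∪→ {A,C,G}; cost 1
[col 4] AORW: children AOR:{A,C,G}, W:{G} ∩→ {G}; cost 0
[col 4] ANORW: children AORW:{G}, N:{C} ∪→ {C,G}; cost 1
[col 4] ADNORW: children ANORW:{C,G}, D:{C} ∩→ {C}; cost 0
[col 5] AR: children A:{G}, R:{A} ∪→ {A,G}; cost 1
[col 5] AOR: children AR:{A,G}, O:{A} ∩→ {A}; cost 0
[col 5] AORW: children AOR:{A}, W:{G} ∪→ {A,G}; cost 1
[col 5] ANORW: children AORW:{A,G}, N:{C} ∪→ {A,C,G}; cost 1
[col 5] ADNORW: children ANORW:{A,C,G}, D:{T} ∪→ {A,C,G,T}; cost 1
[col 6] AR: children A:{T}, R:{T} ∩→ {T}; cost 0
[col 6] AOR: children AR:{T}, O:{G} ∪→ {G,T}; cost 1
[col 6] AORW: children AOR:{G,T}, W:{C} ∪→ {C,G,T}; cost 1
[col 6] ANORW: children AORW:{C,G,T}, N:{G} ∩→ {G}; cost 0
[col 6] ADNORW: children ANORW:{G}, D:{C} ∪→ {C,G}; cost 1
per-site changes: [1, 3, 3, 3, 3, 4, 3]; total = 20

20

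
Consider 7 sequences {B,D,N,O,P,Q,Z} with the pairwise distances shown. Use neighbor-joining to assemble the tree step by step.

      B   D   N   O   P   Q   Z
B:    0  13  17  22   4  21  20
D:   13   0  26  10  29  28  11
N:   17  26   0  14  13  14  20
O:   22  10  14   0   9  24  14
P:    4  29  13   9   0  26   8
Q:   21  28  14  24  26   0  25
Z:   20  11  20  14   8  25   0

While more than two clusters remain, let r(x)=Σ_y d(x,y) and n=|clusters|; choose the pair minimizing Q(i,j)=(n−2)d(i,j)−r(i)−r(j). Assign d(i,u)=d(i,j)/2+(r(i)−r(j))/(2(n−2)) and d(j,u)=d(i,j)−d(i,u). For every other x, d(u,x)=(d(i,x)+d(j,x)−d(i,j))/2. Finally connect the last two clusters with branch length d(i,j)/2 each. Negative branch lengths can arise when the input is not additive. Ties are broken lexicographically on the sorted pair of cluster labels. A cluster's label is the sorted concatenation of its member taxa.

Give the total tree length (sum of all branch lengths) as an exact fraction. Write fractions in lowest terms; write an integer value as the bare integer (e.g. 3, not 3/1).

789/16

step 1: merge (N,Q) at d=14, Q=-172; branch lengths N→18/5, Q→52/5; new cluster NQ
  updated: d(B,NQ)=12, d(D,NQ)=20, d(NQ,O)=12, d(NQ,P)=25/2, d(NQ,Z)=31/2
step 2: merge (B,P) at d=4, Q=-235/2; branch lengths B→49/16, P→15/16; new cluster BP
  updated: d(BP,D)=19, d(BP,NQ)=41/4, d(BP,O)=27/2, d(BP,Z)=12
step 3: merge (BP,NQ) at d=41/4, Q=-327/4; branch lengths BP→37/8, NQ→45/8; new cluster BNPQ
  updated: d(BNPQ,D)=115/8, d(BNPQ,O)=61/8, d(BNPQ,Z)=69/8
step 4: merge (BNPQ,O) at d=61/8, Q=-47; branch lengths BNPQ→57/16, O→65/16; new cluster BNOPQ
  updated: d(BNOPQ,D)=67/8, d(BNOPQ,Z)=15/2
step 5: merge (BNOPQ,D) at d=67/8, Q=-215/8; branch lengths BNOPQ→39/16, D→95/16; new cluster BDNOPQ
  updated: d(BDNOPQ,Z)=81/16
step 6: merge (BDNOPQ,Z) at d=81/16; branch lengths BDNOPQ→81/32, Z→81/32; new cluster BDNOPQZ
final tree: (((((B:49/16,P:15/16):37/8,(N:18/5,Q:52/5):45/8):57/16,O:65/16):39/16,D:95/16):81/32,Z:81/32)
total length: 789/16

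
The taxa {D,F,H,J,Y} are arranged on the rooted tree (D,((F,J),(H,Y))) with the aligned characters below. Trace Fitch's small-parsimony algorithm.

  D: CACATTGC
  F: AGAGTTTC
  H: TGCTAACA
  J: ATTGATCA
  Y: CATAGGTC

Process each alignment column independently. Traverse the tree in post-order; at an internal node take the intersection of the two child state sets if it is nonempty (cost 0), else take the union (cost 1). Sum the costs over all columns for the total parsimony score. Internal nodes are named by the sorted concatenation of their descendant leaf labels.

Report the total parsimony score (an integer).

20

[col 0] FJ: children F:{A}, J:{A} ∩→ {A}; cost 0
[col 0] HY: children H:{T}, Y:{C} ∪→ {C,T}; cost 1
[col 0] FHJY: children FJ:{A}, HY:{C,T} ∪→ {A,C,T}; cost 1
[col 0] DFHJY: children D:{C}, FHJY:{A,C,T} ∩→ {C}; cost 0
[col 1] FJ: children F:{G}, J:{T} ∪→ {G,T}; cost 1
[col 1] HY: children H:{G}, Y:{A} ∪→ {A,G}; cost 1
[col 1] FHJY: children FJ:{G,T}, HY:{A,G} ∩→ {G}; cost 0
[col 1] DFHJY: children D:{A}, FHJY:{G} ∪→ {A,G}; cost 1
[col 2] FJ: children F:{A}, J:{T} ∪→ {A,T}; cost 1
[col 2] HY: children H:{C}, Y:{T} ∪→ {C,T}; cost 1
[col 2] FHJY: children FJ:{A,T}, HY:{C,T} ∩→ {T}; cost 0
[col 2] DFHJY: children D:{C}, FHJY:{T} ∪→ {C,T}; cost 1
[col 3] FJ: children F:{G}, J:{G} ∩→ {G}; cost 0
[col 3] HY: children H:{T}, Y:{A} ∪→ {A,T}; cost 1
[col 3] FHJY: children FJ:{G}, HY:{A,T} ∪→ {A,G,T}; cost 1
[col 3] DFHJY: children D:{A}, FHJY:{A,G,T} ∩→ {A}; cost 0
[col 4] FJ: children F:{T}, J:{A} ∪→ {A,T}; cost 1
[col 4] HY: children H:{A}, Y:{G} ∪→ {A,G}; cost 1
[col 4] FHJY: children FJ:{A,T}, HY:{A,G} ∩→ {A}; cost 0
[col 4] DFHJY: children D:{T}, FHJY:{A} ∪→ {A,T}; cost 1
[col 5] FJ: children F:{T}, J:{T} ∩→ {T}; cost 0
[col 5] HY: children H:{A}, Y:{G} ∪→ {A,G}; cost 1
[col 5] FHJY: children FJ:{T}, HY:{A,G} ∪→ {A,G,T}; cost 1
[col 5] DFHJY: children D:{T}, FHJY:{A,G,T} ∩→ {T}; cost 0
[col 6] FJ: children F:{T}, J:{C} ∪→ {C,T}; cost 1
[col 6] HY: children H:{C}, Y:{T} ∪→ {C,T}; cost 1
[col 6] FHJY: children FJ:{C,T}, HY:{C,T} ∩→ {C,T}; cost 0
[col 6] DFHJY: children D:{G}, FHJY:{C,T} ∪→ {C,G,T}; cost 1
[col 7] FJ: children F:{C}, J:{A} ∪→ {A,C}; cost 1
[col 7] HY: children H:{A}, Y:{C} ∪→ {A,C}; cost 1
[col 7] FHJY: children FJ:{A,C}, HY:{A,C} ∩→ {A,C}; cost 0
[col 7] DFHJY: children D:{C}, FHJY:{A,C} ∩→ {C}; cost 0
per-site changes: [2, 3, 3, 2, 3, 2, 3, 2]; total = 20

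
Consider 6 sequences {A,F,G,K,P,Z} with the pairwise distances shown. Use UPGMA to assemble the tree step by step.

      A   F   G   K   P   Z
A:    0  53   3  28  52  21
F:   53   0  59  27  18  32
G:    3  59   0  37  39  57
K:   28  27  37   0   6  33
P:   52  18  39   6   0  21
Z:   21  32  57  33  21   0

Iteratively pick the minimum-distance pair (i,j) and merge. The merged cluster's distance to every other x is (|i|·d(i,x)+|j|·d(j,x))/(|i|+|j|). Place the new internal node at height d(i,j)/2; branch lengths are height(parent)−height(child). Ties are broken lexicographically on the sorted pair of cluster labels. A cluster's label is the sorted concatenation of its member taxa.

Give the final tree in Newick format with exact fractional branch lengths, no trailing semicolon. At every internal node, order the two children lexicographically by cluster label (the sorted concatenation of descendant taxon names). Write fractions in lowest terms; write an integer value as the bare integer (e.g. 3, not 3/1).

step 1: merge (A,G) at d=3; branch lengths A→3/2, G→3/2; new cluster AG
  updated: d(AG,F)=56, d(AG,K)=65/2, d(AG,P)=91/2, d(AG,Z)=39
step 2: merge (K,P) at d=6; branch lengths K→3, P→3; new cluster KP
  updated: d(AG,KP)=39, d(F,KP)=45/2, d(KP,Z)=27
step 3: merge (F,KP) at d=45/2; branch lengths F→45/4, KP→33/4; new cluster FKP
  updated: d(AG,FKP)=134/3, d(FKP,Z)=86/3
step 4: merge (FKP,Z) at d=86/3; branch lengths FKP→37/12, Z→43/3; new cluster FKPZ
  updated: d(AG,FKPZ)=173/4
step 5: merge (AG,FKPZ) at d=173/4; branch lengths AG→161/8, FKPZ→175/24; new cluster AFGKPZ
final tree: ((A:3/2,G:3/2):161/8,((F:45/4,(K:3,P:3):33/4):37/12,Z:43/3):175/24)
total length: 220/3

((A:3/2,G:3/2):161/8,((F:45/4,(K:3,P:3):33/4):37/12,Z:43/3):175/24)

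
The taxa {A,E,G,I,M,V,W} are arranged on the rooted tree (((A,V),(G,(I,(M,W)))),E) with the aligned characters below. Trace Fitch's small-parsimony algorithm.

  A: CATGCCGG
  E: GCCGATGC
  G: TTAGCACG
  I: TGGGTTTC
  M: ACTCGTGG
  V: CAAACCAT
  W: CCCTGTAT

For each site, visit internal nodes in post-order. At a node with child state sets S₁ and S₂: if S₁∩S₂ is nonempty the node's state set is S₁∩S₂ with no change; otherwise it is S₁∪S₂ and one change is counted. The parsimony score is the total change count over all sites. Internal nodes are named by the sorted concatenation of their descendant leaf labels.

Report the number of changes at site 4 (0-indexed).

3

AV@0: {C} ∩ {C} = {C} (intersection, +0)
MW@0: {A} ∪ {C} = {A,C} (union, +1)
IMW@0: {T} ∪ {A,C} = {A,C,T} (union, +1)
GIMW@0: {T} ∩ {A,C,T} = {T} (intersection, +0)
AGIMVW@0: {C} ∪ {T} = {C,T} (union, +1)
AEGIMVW@0: {C,T} ∪ {G} = {C,G,T} (union, +1)
AV@1: {A} ∩ {A} = {A} (intersection, +0)
MW@1: {C} ∩ {C} = {C} (intersection, +0)
IMW@1: {G} ∪ {C} = {C,G} (union, +1)
GIMW@1: {T} ∪ {C,G} = {C,G,T} (union, +1)
AGIMVW@1: {A} ∪ {C,G,T} = {A,C,G,T} (union, +1)
AEGIMVW@1: {A,C,G,T} ∩ {C} = {C} (intersection, +0)
AV@2: {T} ∪ {A} = {A,T} (union, +1)
MW@2: {T} ∪ {C} = {C,T} (union, +1)
IMW@2: {G} ∪ {C,T} = {C,G,T} (union, +1)
GIMW@2: {A} ∪ {C,G,T} = {A,C,G,T} (union, +1)
AGIMVW@2: {A,T} ∩ {A,C,G,T} = {A,T} (intersection, +0)
AEGIMVW@2: {A,T} ∪ {C} = {A,C,T} (union, +1)
AV@3: {G} ∪ {A} = {A,G} (union, +1)
MW@3: {C} ∪ {T} = {C,T} (union, +1)
IMW@3: {G} ∪ {C,T} = {C,G,T} (union, +1)
GIMW@3: {G} ∩ {C,G,T} = {G} (intersection, +0)
AGIMVW@3: {A,G} ∩ {G} = {G} (intersection, +0)
AEGIMVW@3: {G} ∩ {G} = {G} (intersection, +0)
AV@4: {C} ∩ {C} = {C} (intersection, +0)
MW@4: {G} ∩ {G} = {G} (intersection, +0)
IMW@4: {T} ∪ {G} = {G,T} (union, +1)
GIMW@4: {C} ∪ {G,T} = {C,G,T} (union, +1)
AGIMVW@4: {C} ∩ {C,G,T} = {C} (intersection, +0)
AEGIMVW@4: {C} ∪ {A} = {A,C} (union, +1)
AV@5: {C} ∩ {C} = {C} (intersection, +0)
MW@5: {T} ∩ {T} = {T} (intersection, +0)
IMW@5: {T} ∩ {T} = {T} (intersection, +0)
GIMW@5: {A} ∪ {T} = {A,T} (union, +1)
AGIMVW@5: {C} ∪ {A,T} = {A,C,T} (union, +1)
AEGIMVW@5: {A,C,T} ∩ {T} = {T} (intersection, +0)
AV@6: {G} ∪ {A} = {A,G} (union, +1)
MW@6: {G} ∪ {A} = {A,G} (union, +1)
IMW@6: {T} ∪ {A,G} = {A,G,T} (union, +1)
GIMW@6: {C} ∪ {A,G,T} = {A,C,G,T} (union, +1)
AGIMVW@6: {A,G} ∩ {A,C,G,T} = {A,G} (intersection, +0)
AEGIMVW@6: {A,G} ∩ {G} = {G} (intersection, +0)
AV@7: {G} ∪ {T} = {G,T} (union, +1)
MW@7: {G} ∪ {T} = {G,T} (union, +1)
IMW@7: {C} ∪ {G,T} = {C,G,T} (union, +1)
GIMW@7: {G} ∩ {C,G,T} = {G} (intersection, +0)
AGIMVW@7: {G,T} ∩ {G} = {G} (intersection, +0)
AEGIMVW@7: {G} ∪ {C} = {C,G} (union, +1)
per-site changes: [4, 3, 5, 3, 3, 2, 4, 4]; total = 28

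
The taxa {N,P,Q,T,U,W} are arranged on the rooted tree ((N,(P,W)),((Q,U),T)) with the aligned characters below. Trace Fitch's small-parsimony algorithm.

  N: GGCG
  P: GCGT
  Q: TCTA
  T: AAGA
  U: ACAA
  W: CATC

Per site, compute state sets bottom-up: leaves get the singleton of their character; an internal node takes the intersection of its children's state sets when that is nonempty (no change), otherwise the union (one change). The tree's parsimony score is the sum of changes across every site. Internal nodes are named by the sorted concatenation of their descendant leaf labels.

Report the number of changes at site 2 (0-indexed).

4

site 0, node PW: P={G} ∪ W={C} → {C,G} (+1)
site 0, node NPW: N={G} ∩ PW={C,G} → {G} (+0)
site 0, node QU: Q={T} ∪ U={A} → {A,T} (+1)
site 0, node QTU: QU={A,T} ∩ T={A} → {A} (+0)
site 0, node NPQTUW: NPW={G} ∪ QTU={A} → {A,G} (+1)
site 1, node PW: P={C} ∪ W={A} → {A,C} (+1)
site 1, node NPW: N={G} ∪ PW={A,C} → {A,C,G} (+1)
site 1, node QU: Q={C} ∩ U={C} → {C} (+0)
site 1, node QTU: QU={C} ∪ T={A} → {A,C} (+1)
site 1, node NPQTUW: NPW={A,C,G} ∩ QTU={A,C} → {A,C} (+0)
site 2, node PW: P={G} ∪ W={T} → {G,T} (+1)
site 2, node NPW: N={C} ∪ PW={G,T} → {C,G,T} (+1)
site 2, node QU: Q={T} ∪ U={A} → {A,T} (+1)
site 2, node QTU: QU={A,T} ∪ T={G} → {A,G,T} (+1)
site 2, node NPQTUW: NPW={C,G,T} ∩ QTU={A,G,T} → {G,T} (+0)
site 3, node PW: P={T} ∪ W={C} → {C,T} (+1)
site 3, node NPW: N={G} ∪ PW={C,T} → {C,G,T} (+1)
site 3, node QU: Q={A} ∩ U={A} → {A} (+0)
site 3, node QTU: QU={A} ∩ T={A} → {A} (+0)
site 3, node NPQTUW: NPW={C,G,T} ∪ QTU={A} → {A,C,G,T} (+1)
per-site changes: [3, 3, 4, 3]; total = 13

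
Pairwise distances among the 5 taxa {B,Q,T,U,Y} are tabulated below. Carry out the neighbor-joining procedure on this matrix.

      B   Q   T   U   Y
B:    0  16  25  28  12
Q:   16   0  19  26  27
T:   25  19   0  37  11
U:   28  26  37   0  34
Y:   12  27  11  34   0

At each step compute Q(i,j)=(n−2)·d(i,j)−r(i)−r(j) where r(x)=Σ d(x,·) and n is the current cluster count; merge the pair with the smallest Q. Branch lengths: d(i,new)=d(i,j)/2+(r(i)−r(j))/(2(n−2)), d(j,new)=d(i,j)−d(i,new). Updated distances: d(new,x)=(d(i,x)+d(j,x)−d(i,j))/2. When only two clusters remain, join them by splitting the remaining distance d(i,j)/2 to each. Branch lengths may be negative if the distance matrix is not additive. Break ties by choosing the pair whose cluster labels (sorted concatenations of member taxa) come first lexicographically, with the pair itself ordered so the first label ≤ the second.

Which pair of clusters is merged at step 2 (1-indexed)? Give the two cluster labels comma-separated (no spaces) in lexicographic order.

iteration 1: select T,Y (d=11, Q=-143); attach at lengths (41/6, 25/6); label the merged cluster TY
  updated: d(B,TY)=13, d(Q,TY)=35/2, d(TY,U)=30
iteration 2: select B,TY (d=13, Q=-183/2); attach at lengths (45/8, 59/8); label the merged cluster BTY
  updated: d(BTY,Q)=41/4, d(BTY,U)=45/2
iteration 3: select BTY,Q (d=41/4, Q=-235/4); attach at lengths (27/8, 55/8); label the merged cluster BQTY
  updated: d(BQTY,U)=153/8
iteration 4: select BQTY,U (d=153/8); attach at lengths (153/16, 153/16); label the merged cluster BQTUY
final tree: (((B:45/8,(T:41/6,Y:25/6):59/8):27/8,Q:55/8):153/16,U:153/16)
total length: 427/8

B,TY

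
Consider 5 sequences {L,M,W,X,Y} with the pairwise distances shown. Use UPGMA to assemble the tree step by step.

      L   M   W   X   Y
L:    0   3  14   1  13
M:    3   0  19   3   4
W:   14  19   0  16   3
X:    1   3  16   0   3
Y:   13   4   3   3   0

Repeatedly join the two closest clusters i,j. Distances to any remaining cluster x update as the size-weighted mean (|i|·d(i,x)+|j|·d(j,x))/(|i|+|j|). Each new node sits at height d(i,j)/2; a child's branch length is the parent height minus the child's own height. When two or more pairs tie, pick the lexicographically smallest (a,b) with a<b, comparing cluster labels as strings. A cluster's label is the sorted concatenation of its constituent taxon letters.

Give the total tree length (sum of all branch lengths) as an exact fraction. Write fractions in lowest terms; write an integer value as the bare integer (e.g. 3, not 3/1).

iteration 1: select L,X (d=1); attach at lengths (1/2, 1/2); label the merged cluster LX
  updated: d(LX,M)=3, d(LX,W)=15, d(LX,Y)=8
iteration 2: select LX,M (d=3); attach at lengths (1, 3/2); label the merged cluster LMX
  updated: d(LMX,W)=49/3, d(LMX,Y)=20/3
iteration 3: select W,Y (d=3); attach at lengths (3/2, 3/2); label the merged cluster WY
  updated: d(LMX,WY)=23/2
iteration 4: select LMX,WY (d=23/2); attach at lengths (17/4, 17/4); label the merged cluster LMWXY
final tree: (((L:1/2,X:1/2):1,M:3/2):17/4,(W:3/2,Y:3/2):17/4)
total length: 15

15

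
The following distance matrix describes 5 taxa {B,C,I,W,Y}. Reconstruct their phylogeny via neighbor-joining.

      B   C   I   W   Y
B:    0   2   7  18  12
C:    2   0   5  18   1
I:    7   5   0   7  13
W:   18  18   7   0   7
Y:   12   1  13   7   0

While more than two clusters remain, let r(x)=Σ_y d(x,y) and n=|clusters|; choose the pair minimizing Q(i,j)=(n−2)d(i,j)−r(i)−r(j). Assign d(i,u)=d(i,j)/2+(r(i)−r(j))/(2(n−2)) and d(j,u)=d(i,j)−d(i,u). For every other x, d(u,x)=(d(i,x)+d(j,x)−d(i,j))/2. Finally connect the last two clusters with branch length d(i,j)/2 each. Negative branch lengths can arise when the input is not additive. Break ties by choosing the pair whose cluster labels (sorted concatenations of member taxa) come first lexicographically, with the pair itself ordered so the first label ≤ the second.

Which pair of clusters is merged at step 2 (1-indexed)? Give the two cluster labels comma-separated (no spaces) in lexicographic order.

B,C

step 1: merge (W,Y) at d=7, Q=-62; branch lengths W→19/3, Y→2/3; new cluster WY
  updated: d(B,WY)=23/2, d(C,WY)=6, d(I,WY)=13/2
step 2: merge (B,C) at d=2, Q=-59/2; branch lengths B→23/8, C→-7/8; new cluster BC
  updated: d(BC,I)=5, d(BC,WY)=31/4
step 3: merge (BC,I) at d=5, Q=-77/4; branch lengths BC→25/8, I→15/8; new cluster BCI
  updated: d(BCI,WY)=37/8
step 4: merge (BCI,WY) at d=37/8; branch lengths BCI→37/16, WY→37/16; new cluster BCIWY
final tree: (((B:23/8,C:-7/8):25/8,I:15/8):37/16,(W:19/3,Y:2/3):37/16)
total length: 149/8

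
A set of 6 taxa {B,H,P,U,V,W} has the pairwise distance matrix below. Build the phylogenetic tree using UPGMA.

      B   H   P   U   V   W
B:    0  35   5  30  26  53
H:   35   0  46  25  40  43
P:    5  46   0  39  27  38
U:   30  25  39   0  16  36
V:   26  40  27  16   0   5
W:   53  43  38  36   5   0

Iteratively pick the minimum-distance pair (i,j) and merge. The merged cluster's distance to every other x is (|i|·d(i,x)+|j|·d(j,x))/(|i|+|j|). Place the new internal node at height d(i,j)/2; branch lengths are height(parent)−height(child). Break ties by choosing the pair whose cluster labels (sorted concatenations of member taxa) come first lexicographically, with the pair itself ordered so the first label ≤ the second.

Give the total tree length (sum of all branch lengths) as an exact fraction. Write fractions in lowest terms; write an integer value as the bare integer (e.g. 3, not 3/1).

569/8

1. join B+P (d=5) ⇒ BP; edges |B|=5/2, |P|=5/2
  updated: d(BP,H)=81/2, d(BP,U)=69/2, d(BP,V)=53/2, d(BP,W)=91/2
2. join V+W (d=5) ⇒ VW; edges |V|=5/2, |W|=5/2
  updated: d(BP,VW)=36, d(H,VW)=83/2, d(U,VW)=26
3. join H+U (d=25) ⇒ HU; edges |H|=25/2, |U|=25/2
  updated: d(BP,HU)=75/2, d(HU,VW)=135/4
4. join HU+VW (d=135/4) ⇒ HUVW; edges |HU|=35/8, |VW|=115/8
  updated: d(BP,HUVW)=147/4
5. join BP+HUVW (d=147/4) ⇒ BHPUVW; edges |BP|=127/8, |HUVW|=3/2
final tree: ((B:5/2,P:5/2):127/8,((H:25/2,U:25/2):35/8,(V:5/2,W:5/2):115/8):3/2)
total length: 569/8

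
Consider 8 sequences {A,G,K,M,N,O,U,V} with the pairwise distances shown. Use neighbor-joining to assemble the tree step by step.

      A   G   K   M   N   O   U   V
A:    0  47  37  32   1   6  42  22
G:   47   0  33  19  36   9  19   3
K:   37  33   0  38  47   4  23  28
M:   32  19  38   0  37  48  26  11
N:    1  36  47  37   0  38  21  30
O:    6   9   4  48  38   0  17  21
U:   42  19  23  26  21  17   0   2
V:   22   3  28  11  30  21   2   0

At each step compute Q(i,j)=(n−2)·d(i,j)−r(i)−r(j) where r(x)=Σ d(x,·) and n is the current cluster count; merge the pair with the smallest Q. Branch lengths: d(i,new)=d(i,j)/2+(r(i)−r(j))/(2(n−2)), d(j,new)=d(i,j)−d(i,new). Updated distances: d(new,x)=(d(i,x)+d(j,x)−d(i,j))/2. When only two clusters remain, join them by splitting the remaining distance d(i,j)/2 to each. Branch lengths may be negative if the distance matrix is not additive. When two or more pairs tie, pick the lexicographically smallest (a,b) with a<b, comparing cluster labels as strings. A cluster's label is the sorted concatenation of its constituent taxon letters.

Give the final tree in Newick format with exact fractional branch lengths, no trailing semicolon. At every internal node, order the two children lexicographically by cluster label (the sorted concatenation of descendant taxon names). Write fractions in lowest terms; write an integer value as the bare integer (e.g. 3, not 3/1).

1. join A+N (d=1, Q=-391) ⇒ AN; edges |A|=-17/12, |N|=29/12
  updated: d(AN,G)=41, d(AN,K)=83/2, d(AN,M)=34, d(AN,O)=43/2, d(AN,U)=31, d(AN,V)=51/2
2. join K+O (d=4, Q=-268) ⇒ KO; edges |K|=67/10, |O|=-27/10
  updated: d(AN,KO)=59/2, d(G,KO)=19, d(KO,M)=41, d(KO,U)=18, d(KO,V)=45/2
3. join AN+KO (d=59/2, Q=-173) ⇒ AKNO; edges |AN|=149/8, |KO|=87/8
  updated: d(AKNO,G)=61/4, d(AKNO,M)=91/4, d(AKNO,U)=39/4, d(AKNO,V)=37/4
4. join AKNO+U (d=39/4, Q=-169/2) ⇒ AKNOU; edges |AKNO|=59/12, |U|=29/6
  updated: d(AKNOU,G)=49/4, d(AKNOU,M)=39/2, d(AKNOU,V)=3/4
5. join AKNOU+V (d=3/4, Q=-183/4) ⇒ AKNOUV; edges |AKNOU|=77/16, |V|=-65/16
  updated: d(AKNOUV,G)=29/4, d(AKNOUV,M)=119/8
6. join AKNOUV+G (d=29/4, Q=-329/8) ⇒ AGKNOUV; edges |AKNOUV|=25/16, |G|=91/16
  updated: d(AGKNOUV,M)=213/16
7. join AGKNOUV+M (d=213/16) ⇒ AGKMNOUV; edges |AGKNOUV|=213/32, |M|=213/32
final tree: ((((((A:-17/12,N:29/12):149/8,(K:67/10,O:-27/10):87/8):59/12,U:29/6):77/16,V:-65/16):25/16,G:91/16):213/32,M:213/32)
total length: 1049/16

((((((A:-17/12,N:29/12):149/8,(K:67/10,O:-27/10):87/8):59/12,U:29/6):77/16,V:-65/16):25/16,G:91/16):213/32,M:213/32)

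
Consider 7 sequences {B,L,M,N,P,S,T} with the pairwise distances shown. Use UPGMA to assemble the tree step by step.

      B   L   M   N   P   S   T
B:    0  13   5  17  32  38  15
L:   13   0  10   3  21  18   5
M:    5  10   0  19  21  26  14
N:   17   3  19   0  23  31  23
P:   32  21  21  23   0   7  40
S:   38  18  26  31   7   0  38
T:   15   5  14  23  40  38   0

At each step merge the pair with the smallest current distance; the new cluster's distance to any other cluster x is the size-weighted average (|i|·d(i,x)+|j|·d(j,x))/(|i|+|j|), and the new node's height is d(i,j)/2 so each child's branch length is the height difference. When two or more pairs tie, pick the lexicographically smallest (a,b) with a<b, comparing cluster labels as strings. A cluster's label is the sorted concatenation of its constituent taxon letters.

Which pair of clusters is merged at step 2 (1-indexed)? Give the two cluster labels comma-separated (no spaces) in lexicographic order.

iteration 1: select L,N (d=3); attach at lengths (3/2, 3/2); label the merged cluster LN
  updated: d(B,LN)=15, d(LN,M)=29/2, d(LN,P)=22, d(LN,S)=49/2, d(LN,T)=14
iteration 2: select B,M (d=5); attach at lengths (5/2, 5/2); label the merged cluster BM
  updated: d(BM,LN)=59/4, d(BM,P)=53/2, d(BM,S)=32, d(BM,T)=29/2
iteration 3: select P,S (d=7); attach at lengths (7/2, 7/2); label the merged cluster PS
  updated: d(BM,PS)=117/4, d(LN,PS)=93/4, d(PS,T)=39
iteration 4: select LN,T (d=14); attach at lengths (11/2, 7); label the merged cluster LNT
  updated: d(BM,LNT)=44/3, d(LNT,PS)=57/2
iteration 5: select BM,LNT (d=44/3); attach at lengths (29/6, 1/3); label the merged cluster BLMNT
  updated: d(BLMNT,PS)=144/5
iteration 6: select BLMNT,PS (d=144/5); attach at lengths (106/15, 109/10); label the merged cluster BLMNPST
final tree: (((B:5/2,M:5/2):29/6,((L:3/2,N:3/2):11/2,T:7):1/3):106/15,(P:7/2,S:7/2):109/10)
total length: 1519/30

B,M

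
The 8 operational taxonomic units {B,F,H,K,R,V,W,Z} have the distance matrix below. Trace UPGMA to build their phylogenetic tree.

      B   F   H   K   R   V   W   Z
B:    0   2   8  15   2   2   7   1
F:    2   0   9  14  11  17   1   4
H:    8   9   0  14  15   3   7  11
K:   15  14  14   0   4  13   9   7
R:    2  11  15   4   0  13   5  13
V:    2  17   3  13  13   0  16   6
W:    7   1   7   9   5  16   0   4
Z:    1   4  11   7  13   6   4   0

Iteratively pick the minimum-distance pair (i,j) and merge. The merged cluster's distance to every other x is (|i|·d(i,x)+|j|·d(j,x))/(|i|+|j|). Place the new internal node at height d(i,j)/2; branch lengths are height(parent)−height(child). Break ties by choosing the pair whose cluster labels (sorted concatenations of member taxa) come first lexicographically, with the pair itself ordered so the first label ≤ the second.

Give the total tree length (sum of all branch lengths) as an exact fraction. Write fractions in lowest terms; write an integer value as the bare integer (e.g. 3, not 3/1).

535/24

step 1: merge (B,Z) at d=1; branch lengths B→1/2, Z→1/2; new cluster BZ
  updated: d(BZ,F)=3, d(BZ,H)=19/2, d(BZ,K)=11, d(BZ,R)=15/2, d(BZ,V)=4, d(BZ,W)=11/2
step 2: merge (F,W) at d=1; branch lengths F→1/2, W→1/2; new cluster FW
  updated: d(BZ,FW)=17/4, d(FW,H)=8, d(FW,K)=23/2, d(FW,R)=8, d(FW,V)=33/2
step 3: merge (H,V) at d=3; branch lengths H→3/2, V→3/2; new cluster HV
  updated: d(BZ,HV)=27/4, d(FW,HV)=49/4, d(HV,K)=27/2, d(HV,R)=14
step 4: merge (K,R) at d=4; branch lengths K→2, R→2; new cluster KR
  updated: d(BZ,KR)=37/4, d(FW,KR)=39/4, d(HV,KR)=55/4
step 5: merge (BZ,FW) at d=17/4; branch lengths BZ→13/8, FW→13/8; new cluster BFWZ
  updated: d(BFWZ,HV)=19/2, d(BFWZ,KR)=19/2
step 6: merge (BFWZ,HV) at d=19/2; branch lengths BFWZ→21/8, HV→13/4; new cluster BFHVWZ
  updated: d(BFHVWZ,KR)=131/12
step 7: merge (BFHVWZ,KR) at d=131/12; branch lengths BFHVWZ→17/24, KR→83/24; new cluster BFHKRVWZ
final tree: ((((B:1/2,Z:1/2):13/8,(F:1/2,W:1/2):13/8):21/8,(H:3/2,V:3/2):13/4):17/24,(K:2,R:2):83/24)
total length: 535/24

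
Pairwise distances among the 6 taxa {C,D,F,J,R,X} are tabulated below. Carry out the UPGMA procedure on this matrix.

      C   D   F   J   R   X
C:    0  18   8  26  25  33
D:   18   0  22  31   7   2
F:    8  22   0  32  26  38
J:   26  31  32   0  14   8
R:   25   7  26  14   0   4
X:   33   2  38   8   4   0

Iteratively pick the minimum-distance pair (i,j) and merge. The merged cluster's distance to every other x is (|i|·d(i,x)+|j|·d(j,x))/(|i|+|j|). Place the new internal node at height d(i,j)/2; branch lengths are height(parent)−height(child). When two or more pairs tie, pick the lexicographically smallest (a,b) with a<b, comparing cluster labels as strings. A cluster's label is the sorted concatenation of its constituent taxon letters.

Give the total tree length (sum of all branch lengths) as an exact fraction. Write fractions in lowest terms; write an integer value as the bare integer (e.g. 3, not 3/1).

iteration 1: select D,X (d=2); attach at lengths (1, 1); label the merged cluster DX
  updated: d(C,DX)=51/2, d(DX,F)=30, d(DX,J)=39/2, d(DX,R)=11/2
iteration 2: select DX,R (d=11/2); attach at lengths (7/4, 11/4); label the merged cluster DRX
  updated: d(C,DRX)=76/3, d(DRX,F)=86/3, d(DRX,J)=53/3
iteration 3: select C,F (d=8); attach at lengths (4, 4); label the merged cluster CF
  updated: d(CF,DRX)=27, d(CF,J)=29
iteration 4: select DRX,J (d=53/3); attach at lengths (73/12, 53/6); label the merged cluster DJRX
  updated: d(CF,DJRX)=55/2
iteration 5: select CF,DJRX (d=55/2); attach at lengths (39/4, 59/12); label the merged cluster CDFJRX
final tree: ((C:4,F:4):39/4,(((D:1,X:1):7/4,R:11/4):73/12,J:53/6):59/12)
total length: 529/12

529/12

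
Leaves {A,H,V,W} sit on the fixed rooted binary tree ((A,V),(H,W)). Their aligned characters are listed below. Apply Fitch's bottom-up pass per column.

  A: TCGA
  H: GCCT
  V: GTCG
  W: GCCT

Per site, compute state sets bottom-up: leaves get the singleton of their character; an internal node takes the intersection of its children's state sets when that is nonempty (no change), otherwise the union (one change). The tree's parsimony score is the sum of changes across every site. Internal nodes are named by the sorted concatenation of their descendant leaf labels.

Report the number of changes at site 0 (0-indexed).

1

AV@0: {T} ∪ {G} = {G,T} (union, +1)
HW@0: {G} ∩ {G} = {G} (intersection, +0)
AHVW@0: {G,T} ∩ {G} = {G} (intersection, +0)
AV@1: {C} ∪ {T} = {C,T} (union, +1)
HW@1: {C} ∩ {C} = {C} (intersection, +0)
AHVW@1: {C,T} ∩ {C} = {C} (intersection, +0)
AV@2: {G} ∪ {C} = {C,G} (union, +1)
HW@2: {C} ∩ {C} = {C} (intersection, +0)
AHVW@2: {C,G} ∩ {C} = {C} (intersection, +0)
AV@3: {A} ∪ {G} = {A,G} (union, +1)
HW@3: {T} ∩ {T} = {T} (intersection, +0)
AHVW@3: {A,G} ∪ {T} = {A,G,T} (union, +1)
per-site changes: [1, 1, 1, 2]; total = 5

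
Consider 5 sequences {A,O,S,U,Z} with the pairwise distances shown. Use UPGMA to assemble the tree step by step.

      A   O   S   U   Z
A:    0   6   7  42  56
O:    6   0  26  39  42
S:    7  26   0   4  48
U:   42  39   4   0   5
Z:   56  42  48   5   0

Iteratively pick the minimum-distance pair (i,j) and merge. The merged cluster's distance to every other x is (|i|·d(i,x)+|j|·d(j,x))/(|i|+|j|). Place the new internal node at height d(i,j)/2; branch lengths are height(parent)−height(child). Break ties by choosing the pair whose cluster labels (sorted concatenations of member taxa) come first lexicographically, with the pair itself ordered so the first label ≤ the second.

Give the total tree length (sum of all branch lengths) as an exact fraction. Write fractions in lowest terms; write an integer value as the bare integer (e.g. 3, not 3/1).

step 1: merge (S,U) at d=4; branch lengths S→2, U→2; new cluster SU
  updated: d(A,SU)=49/2, d(O,SU)=65/2, d(SU,Z)=53/2
step 2: merge (A,O) at d=6; branch lengths A→3, O→3; new cluster AO
  updated: d(AO,SU)=57/2, d(AO,Z)=49
step 3: merge (SU,Z) at d=53/2; branch lengths SU→45/4, Z→53/4; new cluster SUZ
  updated: d(AO,SUZ)=106/3
step 4: merge (AO,SUZ) at d=106/3; branch lengths AO→44/3, SUZ→53/12; new cluster AOSUZ
final tree: ((A:3,O:3):44/3,((S:2,U:2):45/4,Z:53/4):53/12)
total length: 643/12

643/12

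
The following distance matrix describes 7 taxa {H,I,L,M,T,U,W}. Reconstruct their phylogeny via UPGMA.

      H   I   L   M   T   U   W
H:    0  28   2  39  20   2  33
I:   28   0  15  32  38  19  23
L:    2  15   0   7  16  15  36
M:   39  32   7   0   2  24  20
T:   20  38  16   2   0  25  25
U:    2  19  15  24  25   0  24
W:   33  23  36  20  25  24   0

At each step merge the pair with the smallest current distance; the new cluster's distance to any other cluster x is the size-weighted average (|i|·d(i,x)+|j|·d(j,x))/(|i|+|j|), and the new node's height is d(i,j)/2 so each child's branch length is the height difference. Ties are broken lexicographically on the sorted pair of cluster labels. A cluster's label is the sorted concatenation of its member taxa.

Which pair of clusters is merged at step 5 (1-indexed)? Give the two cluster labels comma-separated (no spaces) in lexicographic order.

iteration 1: select H,L (d=2); attach at lengths (1, 1); label the merged cluster HL
  updated: d(HL,I)=43/2, d(HL,M)=23, d(HL,T)=18, d(HL,U)=17/2, d(HL,W)=69/2
iteration 2: select M,T (d=2); attach at lengths (1, 1); label the merged cluster MT
  updated: d(HL,MT)=41/2, d(I,MT)=35, d(MT,U)=49/2, d(MT,W)=45/2
iteration 3: select HL,U (d=17/2); attach at lengths (13/4, 17/4); label the merged cluster HLU
  updated: d(HLU,I)=62/3, d(HLU,MT)=131/6, d(HLU,W)=31
iteration 4: select HLU,I (d=62/3); attach at lengths (73/12, 31/3); label the merged cluster HILU
  updated: d(HILU,MT)=201/8, d(HILU,W)=29
iteration 5: select MT,W (d=45/2); attach at lengths (41/4, 45/4); label the merged cluster MTW
  updated: d(HILU,MTW)=317/12
iteration 6: select HILU,MTW (d=317/12); attach at lengths (23/8, 47/24); label the merged cluster HILMTUW
final tree: ((((H:1,L:1):13/4,U:17/4):73/12,I:31/3):23/8,((M:1,T:1):41/4,W:45/4):47/24)
total length: 217/4

MT,W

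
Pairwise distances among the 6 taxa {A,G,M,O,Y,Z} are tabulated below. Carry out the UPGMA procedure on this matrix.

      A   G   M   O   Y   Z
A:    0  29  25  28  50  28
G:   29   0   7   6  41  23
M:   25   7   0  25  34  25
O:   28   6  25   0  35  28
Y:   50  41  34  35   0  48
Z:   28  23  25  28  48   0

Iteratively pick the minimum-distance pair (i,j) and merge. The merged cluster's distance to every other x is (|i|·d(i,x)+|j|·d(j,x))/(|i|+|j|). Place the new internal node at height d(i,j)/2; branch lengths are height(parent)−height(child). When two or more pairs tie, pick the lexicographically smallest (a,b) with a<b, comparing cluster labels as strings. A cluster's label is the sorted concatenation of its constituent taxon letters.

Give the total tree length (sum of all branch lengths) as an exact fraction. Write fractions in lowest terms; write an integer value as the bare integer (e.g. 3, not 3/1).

step 1: merge (G,O) at d=6; branch lengths G→3, O→3; new cluster GO
  updated: d(A,GO)=57/2, d(GO,M)=16, d(GO,Y)=38, d(GO,Z)=51/2
step 2: merge (GO,M) at d=16; branch lengths GO→5, M→8; new cluster GMO
  updated: d(A,GMO)=82/3, d(GMO,Y)=110/3, d(GMO,Z)=76/3
step 3: merge (GMO,Z) at d=76/3; branch lengths GMO→14/3, Z→38/3; new cluster GMOZ
  updated: d(A,GMOZ)=55/2, d(GMOZ,Y)=79/2
step 4: merge (A,GMOZ) at d=55/2; branch lengths A→55/4, GMOZ→13/12; new cluster AGMOZ
  updated: d(AGMOZ,Y)=208/5
step 5: merge (AGMOZ,Y) at d=208/5; branch lengths AGMOZ→141/20, Y→104/5; new cluster AGMOYZ
final tree: ((A:55/4,(((G:3,O:3):5,M:8):14/3,Z:38/3):13/12):141/20,Y:104/5)
total length: 4741/60

4741/60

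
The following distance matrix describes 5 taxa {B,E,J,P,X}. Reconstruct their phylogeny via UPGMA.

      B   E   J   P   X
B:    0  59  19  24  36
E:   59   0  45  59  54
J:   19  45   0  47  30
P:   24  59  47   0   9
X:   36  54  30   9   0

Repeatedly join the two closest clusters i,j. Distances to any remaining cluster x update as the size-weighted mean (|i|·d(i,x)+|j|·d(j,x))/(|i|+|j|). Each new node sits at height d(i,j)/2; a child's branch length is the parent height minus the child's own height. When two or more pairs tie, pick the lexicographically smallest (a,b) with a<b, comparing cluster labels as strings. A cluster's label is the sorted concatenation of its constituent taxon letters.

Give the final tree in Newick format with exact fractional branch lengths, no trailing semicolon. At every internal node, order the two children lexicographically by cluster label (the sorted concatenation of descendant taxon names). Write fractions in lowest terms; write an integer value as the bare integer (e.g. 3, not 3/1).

(((B:19/2,J:19/2):61/8,(P:9/2,X:9/2):101/8):10,E:217/8)

1. join P+X (d=9) ⇒ PX; edges |P|=9/2, |X|=9/2
  updated: d(B,PX)=30, d(E,PX)=113/2, d(J,PX)=77/2
2. join B+J (d=19) ⇒ BJ; edges |B|=19/2, |J|=19/2
  updated: d(BJ,E)=52, d(BJ,PX)=137/4
3. join BJ+PX (d=137/4) ⇒ BJPX; edges |BJ|=61/8, |PX|=101/8
  updated: d(BJPX,E)=217/4
4. join BJPX+E (d=217/4) ⇒ BEJPX; edges |BJPX|=10, |E|=217/8
final tree: (((B:19/2,J:19/2):61/8,(P:9/2,X:9/2):101/8):10,E:217/8)
total length: 683/8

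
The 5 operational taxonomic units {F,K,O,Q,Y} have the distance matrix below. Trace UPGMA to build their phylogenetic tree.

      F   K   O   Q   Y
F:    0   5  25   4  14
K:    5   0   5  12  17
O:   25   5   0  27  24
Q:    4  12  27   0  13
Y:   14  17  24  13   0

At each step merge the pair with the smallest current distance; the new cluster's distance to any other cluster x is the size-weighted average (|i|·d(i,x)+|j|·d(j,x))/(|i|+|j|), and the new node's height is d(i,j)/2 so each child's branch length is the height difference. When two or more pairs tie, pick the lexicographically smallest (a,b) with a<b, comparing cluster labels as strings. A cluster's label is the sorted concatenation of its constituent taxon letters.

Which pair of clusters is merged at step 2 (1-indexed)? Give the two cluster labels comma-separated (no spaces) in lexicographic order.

K,O

iteration 1: select F,Q (d=4); attach at lengths (2, 2); label the merged cluster FQ
  updated: d(FQ,K)=17/2, d(FQ,O)=26, d(FQ,Y)=27/2
iteration 2: select K,O (d=5); attach at lengths (5/2, 5/2); label the merged cluster KO
  updated: d(FQ,KO)=69/4, d(KO,Y)=41/2
iteration 3: select FQ,Y (d=27/2); attach at lengths (19/4, 27/4); label the merged cluster FQY
  updated: d(FQY,KO)=55/3
iteration 4: select FQY,KO (d=55/3); attach at lengths (29/12, 20/3); label the merged cluster FKOQY
final tree: (((F:2,Q:2):19/4,Y:27/4):29/12,(K:5/2,O:5/2):20/3)
total length: 355/12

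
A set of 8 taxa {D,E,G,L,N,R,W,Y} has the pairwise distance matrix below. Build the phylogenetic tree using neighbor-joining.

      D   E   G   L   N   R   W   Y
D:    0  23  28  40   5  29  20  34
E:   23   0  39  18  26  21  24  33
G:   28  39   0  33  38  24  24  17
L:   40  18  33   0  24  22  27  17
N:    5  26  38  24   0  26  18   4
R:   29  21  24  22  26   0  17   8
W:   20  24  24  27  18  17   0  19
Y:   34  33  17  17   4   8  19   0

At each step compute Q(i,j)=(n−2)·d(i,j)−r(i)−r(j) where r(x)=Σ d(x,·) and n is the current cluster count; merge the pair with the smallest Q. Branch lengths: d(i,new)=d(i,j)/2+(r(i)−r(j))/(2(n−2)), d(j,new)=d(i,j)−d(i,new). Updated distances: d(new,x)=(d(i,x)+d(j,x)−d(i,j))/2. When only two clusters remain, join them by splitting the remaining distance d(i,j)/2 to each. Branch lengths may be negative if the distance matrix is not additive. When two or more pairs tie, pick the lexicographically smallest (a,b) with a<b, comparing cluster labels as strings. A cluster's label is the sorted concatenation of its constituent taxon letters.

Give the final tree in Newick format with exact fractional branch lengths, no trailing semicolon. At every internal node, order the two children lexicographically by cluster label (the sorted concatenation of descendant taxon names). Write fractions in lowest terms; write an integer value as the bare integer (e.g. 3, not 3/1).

((((((D:17/3,N:-2/3):313/32,W:215/32):29/16,(E:201/20,L:159/20):105/16):49/16,R:43/8):17/8,G:241/16):31/32,Y:31/32)

step 1: merge (D,N) at d=5, Q=-290; branch lengths D→17/3, N→-2/3; new cluster DN
  updated: d(DN,E)=22, d(DN,G)=61/2, d(DN,L)=59/2, d(DN,R)=25, d(DN,W)=33/2, d(DN,Y)=33/2
step 2: merge (E,L) at d=18, Q=-427/2; branch lengths E→201/20, L→159/20; new cluster EL
  updated: d(DN,EL)=67/4, d(EL,G)=27, d(EL,R)=25/2, d(EL,W)=33/2, d(EL,Y)=16
step 3: merge (DN,W) at d=33/2, Q=-529/4; branch lengths DN→313/32, W→215/32; new cluster DNW
  updated: d(DNW,EL)=67/8, d(DNW,G)=19, d(DNW,R)=51/4, d(DNW,Y)=19/2
step 4: merge (DNW,EL) at d=67/8, Q=-707/8; branch lengths DNW→29/16, EL→105/16; new cluster DELNW
  updated: d(DELNW,G)=301/16, d(DELNW,R)=135/16, d(DELNW,Y)=137/16
step 5: merge (DELNW,R) at d=135/16, Q=-475/8; branch lengths DELNW→49/16, R→43/8; new cluster DELNRW
  updated: d(DELNRW,G)=275/16, d(DELNRW,Y)=65/16
step 6: merge (DELNRW,G) at d=275/16, Q=-153/4; branch lengths DELNRW→17/8, G→241/16; new cluster DEGLNRW
  updated: d(DEGLNRW,Y)=31/16
step 7: merge (DEGLNRW,Y) at d=31/16; branch lengths DEGLNRW→31/32, Y→31/32; new cluster DEGLNRWY
final tree: ((((((D:17/3,N:-2/3):313/32,W:215/32):29/16,(E:201/20,L:159/20):105/16):49/16,R:43/8):17/8,G:241/16):31/32,Y:31/32)
total length: 1207/16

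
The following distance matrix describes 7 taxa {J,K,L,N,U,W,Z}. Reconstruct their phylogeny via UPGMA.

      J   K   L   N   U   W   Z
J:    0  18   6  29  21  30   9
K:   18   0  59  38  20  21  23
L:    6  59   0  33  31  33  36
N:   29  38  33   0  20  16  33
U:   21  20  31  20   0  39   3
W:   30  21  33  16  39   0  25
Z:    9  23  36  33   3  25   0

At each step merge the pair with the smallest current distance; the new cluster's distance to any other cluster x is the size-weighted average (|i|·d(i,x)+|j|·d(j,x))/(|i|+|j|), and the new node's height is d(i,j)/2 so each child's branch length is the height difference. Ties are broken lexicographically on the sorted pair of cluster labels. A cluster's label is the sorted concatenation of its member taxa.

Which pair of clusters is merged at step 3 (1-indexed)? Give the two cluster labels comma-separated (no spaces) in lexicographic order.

1. join U+Z (d=3) ⇒ UZ; edges |U|=3/2, |Z|=3/2
  updated: d(J,UZ)=15, d(K,UZ)=43/2, d(L,UZ)=67/2, d(N,UZ)=53/2, d(UZ,W)=32
2. join J+L (d=6) ⇒ JL; edges |J|=3, |L|=3
  updated: d(JL,K)=77/2, d(JL,N)=31, d(JL,UZ)=97/4, d(JL,W)=63/2
3. join N+W (d=16) ⇒ NW; edges |N|=8, |W|=8
  updated: d(JL,NW)=125/4, d(K,NW)=59/2, d(NW,UZ)=117/4
4. join K+UZ (d=43/2) ⇒ KUZ; edges |K|=43/4, |UZ|=37/4
  updated: d(JL,KUZ)=29, d(KUZ,NW)=88/3
5. join JL+KUZ (d=29) ⇒ JKLUZ; edges |JL|=23/2, |KUZ|=15/4
  updated: d(JKLUZ,NW)=301/10
6. join JKLUZ+NW (d=301/10) ⇒ JKLNUWZ; edges |JKLUZ|=11/20, |NW|=141/20
final tree: (((J:3,L:3):23/2,(K:43/4,(U:3/2,Z:3/2):37/4):15/4):11/20,(N:8,W:8):141/20)
total length: 1357/20

N,W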